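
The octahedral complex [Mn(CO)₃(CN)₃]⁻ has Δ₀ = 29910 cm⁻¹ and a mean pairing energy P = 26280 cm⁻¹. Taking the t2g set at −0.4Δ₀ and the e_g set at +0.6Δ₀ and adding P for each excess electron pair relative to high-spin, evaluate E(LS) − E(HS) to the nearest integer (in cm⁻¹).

Ligand charges: 3×(+0) from CO and 3×(-1) from CN⁻ sum to -3; with overall charge -1, Mn is +2.
Mn²⁺: group 7, so d-count = 7 − 2 = 5.
High-spin d⁵ fills as t2g^3 e_g^2 with CFSE 3(−0.4) + 2(+0.6) = 0.0Δ₀ = 0 cm⁻¹.
Low-spin: t2g^5 e_g^0, orbital CFSE = -2.0Δ₀ = -59820 cm⁻¹; plus 2 excess pairs × P = +52560 cm⁻¹; total -7260 cm⁻¹.
The difference is -7260 − (0) = -7260 cm⁻¹, so low-spin lies lower.

-7260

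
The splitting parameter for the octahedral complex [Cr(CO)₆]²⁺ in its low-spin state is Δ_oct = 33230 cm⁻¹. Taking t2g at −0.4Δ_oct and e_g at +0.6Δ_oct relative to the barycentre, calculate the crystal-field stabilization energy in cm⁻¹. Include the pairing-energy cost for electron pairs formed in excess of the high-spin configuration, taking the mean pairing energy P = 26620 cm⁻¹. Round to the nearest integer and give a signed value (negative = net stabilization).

CO is neutral, so the +2 overall charge sits on Cr: oxidation state +2.
Group 6 minus oxidation state +2 gives a d⁴ configuration for Cr²⁺.
The d⁴ electrons fill as t2g^4 e_g^0.
The orbital stabilization is -1.6Δ_oct = -1.6 × 33230 = -53168 cm⁻¹.
Pairing penalty: 1 pair vs 0 in the high-spin reference → 1 extra × P = 26620 cm⁻¹.
Overall CFSE = -53168 + 26620 = -26548 cm⁻¹.

-26548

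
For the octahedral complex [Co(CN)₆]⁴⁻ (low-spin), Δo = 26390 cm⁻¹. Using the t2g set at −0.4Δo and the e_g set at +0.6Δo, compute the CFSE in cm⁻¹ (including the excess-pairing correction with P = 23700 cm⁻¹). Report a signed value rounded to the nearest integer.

Each CN⁻ contributes -1; 6 × (-1) = -6. With overall charge -4, Co is in the +2 oxidation state.
Group 9 minus oxidation state +2 gives a d⁷ configuration for Co²⁺.
Electron filling gives t2g^6 e_g^1.
The orbital stabilization is -1.8Δo = -1.8 × 26390 = -47502 cm⁻¹.
High-spin d⁷ would be t2g^5 e_g^2 with 2 pairs; low-spin has 3, so 1 excess pair costs +1P = +23700 cm⁻¹.
Combining: -47502 + 23700 = -23802 cm⁻¹.

-23802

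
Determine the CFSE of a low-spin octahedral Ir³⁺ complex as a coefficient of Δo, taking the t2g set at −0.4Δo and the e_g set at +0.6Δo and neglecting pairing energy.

Ir is in group 9, so Ir³⁺ is d⁶ (9 − 3 = 6).
Configuration: t2g^6 e_g^0.
CFSE = 6(-0.4Δo) + 0(0.6Δo) = -2.4Δo + 0.0Δo = -2.4Δo.

-2.4 Δo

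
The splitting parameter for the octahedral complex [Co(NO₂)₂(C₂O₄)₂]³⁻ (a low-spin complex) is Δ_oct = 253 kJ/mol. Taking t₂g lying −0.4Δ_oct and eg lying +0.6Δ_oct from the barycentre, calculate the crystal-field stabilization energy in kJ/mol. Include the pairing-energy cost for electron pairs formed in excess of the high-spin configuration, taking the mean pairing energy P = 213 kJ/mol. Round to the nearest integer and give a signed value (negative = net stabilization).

Ligand charges: 2×(-1) from NO₂⁻ and 2×(-2) from C₂O₄²⁻ sum to -6; with overall charge -3, Co is +3.
Co³⁺: group 9, so d-count = 9 − 3 = 6.
The d⁶ electrons fill as t₂g⁶ eg⁰.
Orbital CFSE = 6(-0.4) + 0(0.6) = -2.4Δ_oct = -2.4 × 253 = -607 kJ/mol.
Relative to high-spin t₂g⁴ eg² (1 paired), the low-spin configuration has 2 additional pairs, contributing +2 × 213 = +426 kJ/mol.
Overall CFSE = -607 + 426 = -181 kJ/mol.

-181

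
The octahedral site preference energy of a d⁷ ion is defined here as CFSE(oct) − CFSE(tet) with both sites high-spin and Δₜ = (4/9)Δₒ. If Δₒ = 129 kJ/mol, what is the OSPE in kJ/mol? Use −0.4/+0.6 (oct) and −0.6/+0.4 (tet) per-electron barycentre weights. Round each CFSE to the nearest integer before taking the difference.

Octahedral high-spin t2g^5 e_g^2: CFSE = -0.8 × 129 = -103 kJ/mol.
In a tetrahedral site the filling is e^4 t2^3: CFSE(tet) = -1.2Δₜ = -1.2 × (4/9)(129) = -69 kJ/mol.
OSPE = CFSE(oct) − CFSE(tet) = -103 − (-69) = -34 kJ/mol.

-34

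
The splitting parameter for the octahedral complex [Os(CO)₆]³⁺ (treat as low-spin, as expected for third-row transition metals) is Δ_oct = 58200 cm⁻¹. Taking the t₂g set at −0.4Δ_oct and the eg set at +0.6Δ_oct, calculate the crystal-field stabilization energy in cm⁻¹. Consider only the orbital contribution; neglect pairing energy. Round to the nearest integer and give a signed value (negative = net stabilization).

-116400

CO is neutral, so the +3 overall charge sits on Os: oxidation state +3.
Os is in group 8, so Os³⁺ is d⁵ (8 − 3 = 5).
The d⁵ electrons fill as t₂g⁵ eg⁰.
CFSE(orbital) = 5×(-0.4Δ_oct) + 0×(0.6Δ_oct) = -2.0Δ_oct; with Δ_oct = 58200 cm⁻¹ that is -116400 cm⁻¹.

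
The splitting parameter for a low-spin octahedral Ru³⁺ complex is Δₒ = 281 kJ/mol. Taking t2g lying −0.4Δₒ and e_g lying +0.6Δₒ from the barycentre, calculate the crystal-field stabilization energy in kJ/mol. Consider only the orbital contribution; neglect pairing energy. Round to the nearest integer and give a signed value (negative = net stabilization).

Ru is in group 8, so Ru³⁺ is d⁵ (8 − 3 = 5).
Configuration: t2g^5 e_g^0.
The orbital stabilization is -2.0Δₒ = -2.0 × 281 = -562 kJ/mol.

-562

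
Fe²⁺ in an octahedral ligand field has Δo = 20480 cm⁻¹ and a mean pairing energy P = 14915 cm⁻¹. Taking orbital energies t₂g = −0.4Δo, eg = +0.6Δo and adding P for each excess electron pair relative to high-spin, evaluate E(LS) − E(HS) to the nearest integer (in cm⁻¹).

-11130

Group 8 minus oxidation state +2 gives a d⁶ configuration for Fe²⁺.
High-spin d⁶ fills as t₂g⁴ eg² with CFSE 4(−0.4) + 2(+0.6) = -0.4Δo = -8192 cm⁻¹.
For low-spin the configuration is t₂g⁶ eg⁰: orbital energy -2.4 × 20480 = -49152 cm⁻¹, and 2 additional pairs relative to high-spin add 29830 cm⁻¹, giving -19322 cm⁻¹.
Thus E(LS) − E(HS) = -11130 cm⁻¹.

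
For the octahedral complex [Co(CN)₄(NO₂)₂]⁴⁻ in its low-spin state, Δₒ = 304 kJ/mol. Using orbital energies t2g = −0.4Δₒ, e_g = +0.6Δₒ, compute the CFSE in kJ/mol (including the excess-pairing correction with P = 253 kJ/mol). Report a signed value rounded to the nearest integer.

-294

Ligand charges: 4×(-1) from CN⁻ and 2×(-1) from NO₂⁻ sum to -6; with overall charge -4, Co is +2.
Co sits in group 9; removing 2 electrons leaves Co²⁺ with 9 − 2 = 7 d electrons.
Electron filling gives t2g^6 e_g^1.
CFSE(orbital) = 6×(-0.4Δₒ) + 1×(0.6Δₒ) = -1.8Δₒ; with Δₒ = 304 kJ/mol that is -547 kJ/mol.
High-spin d⁷ would be t2g^5 e_g^2 with 2 pairs; low-spin has 3, so 1 excess pair costs +1P = +253 kJ/mol.
Overall CFSE = -547 + 253 = -294 kJ/mol.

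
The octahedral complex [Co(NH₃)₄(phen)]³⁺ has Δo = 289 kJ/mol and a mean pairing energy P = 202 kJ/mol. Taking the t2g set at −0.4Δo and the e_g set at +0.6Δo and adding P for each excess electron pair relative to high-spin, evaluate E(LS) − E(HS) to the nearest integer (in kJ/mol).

Ligand charges: 4×(+0) from NH₃ and 1×(+0) from phen sum to +0; with overall charge +3, Co is +3.
Group 9 minus oxidation state +3 gives a d⁶ configuration for Co³⁺.
High-spin d⁶ fills as t2g^4 e_g^2 with CFSE 4(−0.4) + 2(+0.6) = -0.4Δo = -116 kJ/mol.
For low-spin the configuration is t2g^6 e_g^0: orbital energy -2.4 × 289 = -694 kJ/mol, and 2 additional pairs relative to high-spin add 404 kJ/mol, giving -290 kJ/mol.
E(LS) − E(HS) = -290 − (-116) = -174 kJ/mol.

-174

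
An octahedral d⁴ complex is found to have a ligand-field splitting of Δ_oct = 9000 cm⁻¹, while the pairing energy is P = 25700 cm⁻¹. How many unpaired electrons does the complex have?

4

Here Δ_oct < P (9000 < 25700), so the high-spin state is favoured.
That gives t₂g³ eg¹.
Unpaired electrons: 4.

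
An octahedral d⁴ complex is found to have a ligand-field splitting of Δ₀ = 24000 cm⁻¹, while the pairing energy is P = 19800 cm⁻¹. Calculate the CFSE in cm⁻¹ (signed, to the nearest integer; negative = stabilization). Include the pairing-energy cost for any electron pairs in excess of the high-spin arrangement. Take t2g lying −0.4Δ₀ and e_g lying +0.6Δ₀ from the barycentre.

Δ₀ > P, so pairing is preferred: the ground state is low-spin.
Filling d⁴ accordingly: t2g^4 e_g^0.
Orbital CFSE = -1.6Δ₀ = -1.6 × 24000 = -38400 cm⁻¹.
Excess pairs vs high-spin: 1 − 0 = 1; pairing cost = +19800 cm⁻¹.
Net CFSE = -38400 + 19800 = -18600 cm⁻¹.

-18600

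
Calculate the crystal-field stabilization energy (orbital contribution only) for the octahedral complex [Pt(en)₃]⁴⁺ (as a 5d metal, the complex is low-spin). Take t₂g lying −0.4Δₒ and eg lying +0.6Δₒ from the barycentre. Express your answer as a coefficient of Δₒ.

-2.4 Δₒ

en is neutral, so the +4 overall charge sits on Pt: oxidation state +4.
Pt⁴⁺: group 10, so d-count = 10 − 4 = 6.
Configuration: t₂g⁶ eg⁰.
CFSE = 6(-0.4Δₒ) + 0(0.6Δₒ) = -2.4Δₒ + 0.0Δₒ = -2.4Δₒ.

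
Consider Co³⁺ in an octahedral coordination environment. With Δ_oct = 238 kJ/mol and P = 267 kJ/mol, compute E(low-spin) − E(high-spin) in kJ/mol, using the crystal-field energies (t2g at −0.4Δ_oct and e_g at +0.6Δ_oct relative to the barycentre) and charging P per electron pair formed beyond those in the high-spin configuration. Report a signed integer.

58

Co³⁺: group 9, so d-count = 9 − 3 = 6.
High-spin d⁶ fills as t2g^4 e_g^2 with CFSE 4(−0.4) + 2(+0.6) = -0.4Δ_oct = -95 kJ/mol.
Low-spin t2g^6 e_g^0 gives -2.4Δ_oct = -571 kJ/mol, but forming 2 extra pairs costs 2P = 534 kJ/mol, so E(LS) = -571 + 534 = -37 kJ/mol.
E(LS) − E(HS) = -37 − (-95) = 58 kJ/mol.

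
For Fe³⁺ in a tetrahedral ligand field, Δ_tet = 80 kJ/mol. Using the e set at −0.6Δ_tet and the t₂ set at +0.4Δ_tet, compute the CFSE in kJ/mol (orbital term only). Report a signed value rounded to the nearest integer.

0

Fe is in group 8, so Fe³⁺ is d⁵ (8 − 3 = 5).
Tetrahedral splitting is small, so the complex is high-spin.
Electron filling gives e² t₂³.
CFSE(orbital) = 2×(-0.6Δ_tet) + 3×(0.4Δ_tet) = 0.0Δ_tet; with Δ_tet = 80 kJ/mol that is 0 kJ/mol.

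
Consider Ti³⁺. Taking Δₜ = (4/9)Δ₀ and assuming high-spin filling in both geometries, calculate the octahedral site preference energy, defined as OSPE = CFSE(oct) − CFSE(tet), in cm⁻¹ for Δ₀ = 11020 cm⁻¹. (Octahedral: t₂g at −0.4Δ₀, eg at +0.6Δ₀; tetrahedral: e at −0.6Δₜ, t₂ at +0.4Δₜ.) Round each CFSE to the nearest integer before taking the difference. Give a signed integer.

-1469

Ti sits in group 4; removing 3 electrons leaves Ti³⁺ with 4 − 3 = 1 d electrons.
In an octahedral site d¹ (HS) is t₂g¹ eg⁰, giving CFSE(oct) = -0.4Δ₀ = -4408 cm⁻¹.
Tetrahedral e¹ t₂⁰ gives -0.6Δₜ = -0.6 × (4/9) × 11020 = -2939 cm⁻¹.
Subtracting, OSPE = -4408 − (-2939) = -1469 cm⁻¹.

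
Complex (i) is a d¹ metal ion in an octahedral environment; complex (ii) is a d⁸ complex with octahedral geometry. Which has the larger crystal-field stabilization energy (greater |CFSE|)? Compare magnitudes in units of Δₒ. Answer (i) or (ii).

(ii)

(i): For octahedral d¹ the high- and low-spin configurations coincide; t2g^1 e_g^0, CFSE = -0.4Δₒ.
(ii): For octahedral d⁸ the high- and low-spin configurations coincide; t2g^6 e_g^2, CFSE = -1.2Δₒ.
So (ii) has the larger |CFSE|.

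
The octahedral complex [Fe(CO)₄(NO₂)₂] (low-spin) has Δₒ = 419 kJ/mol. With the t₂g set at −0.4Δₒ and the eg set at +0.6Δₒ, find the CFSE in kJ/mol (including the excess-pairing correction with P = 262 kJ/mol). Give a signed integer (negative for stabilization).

Ligand charges: 4×(+0) from CO and 2×(-1) from NO₂⁻ sum to -2; with overall charge +0, Fe is +2.
Group 8 minus oxidation state +2 gives a d⁶ configuration for Fe²⁺.
Configuration: t₂g⁶ eg⁰.
The orbital stabilization is -2.4Δₒ = -2.4 × 419 = -1006 kJ/mol.
High-spin d⁶ would be t₂g⁴ eg² with 1 pair; low-spin has 3, so 2 excess pairs cost +2P = +524 kJ/mol.
Overall CFSE = -1006 + 524 = -482 kJ/mol.

-482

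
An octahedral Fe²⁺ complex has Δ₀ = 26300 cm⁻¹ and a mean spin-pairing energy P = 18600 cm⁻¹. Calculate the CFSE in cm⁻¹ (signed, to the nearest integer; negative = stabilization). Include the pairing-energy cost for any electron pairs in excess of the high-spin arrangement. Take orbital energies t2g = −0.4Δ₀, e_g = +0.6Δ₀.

Group 8 minus oxidation state +2 gives a d⁶ configuration for Fe²⁺.
Here Δ₀ > P (26300 > 18600), so the low-spin state is favoured.
That gives t2g^6 e_g^0.
Orbital CFSE = -2.4Δ₀ = -2.4 × 26300 = -63120 cm⁻¹.
Excess pairs vs high-spin: 3 − 1 = 2; pairing cost = +37200 cm⁻¹.
Net CFSE = -63120 + 37200 = -25920 cm⁻¹.

-25920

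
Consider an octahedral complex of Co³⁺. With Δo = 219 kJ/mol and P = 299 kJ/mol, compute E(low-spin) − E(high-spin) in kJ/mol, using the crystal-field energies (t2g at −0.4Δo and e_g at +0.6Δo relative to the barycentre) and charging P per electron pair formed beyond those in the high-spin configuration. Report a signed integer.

Group 9 minus oxidation state +3 gives a d⁶ configuration for Co³⁺.
In the high-spin limit (t2g^4 e_g^2) the orbital term is -0.4Δo = -88 kJ/mol, with no excess pairing.
For low-spin the configuration is t2g^6 e_g^0: orbital energy -2.4 × 219 = -526 kJ/mol, and 2 additional pairs relative to high-spin add 598 kJ/mol, giving 72 kJ/mol.
E(LS) − E(HS) = 72 − (-88) = 160 kJ/mol.

160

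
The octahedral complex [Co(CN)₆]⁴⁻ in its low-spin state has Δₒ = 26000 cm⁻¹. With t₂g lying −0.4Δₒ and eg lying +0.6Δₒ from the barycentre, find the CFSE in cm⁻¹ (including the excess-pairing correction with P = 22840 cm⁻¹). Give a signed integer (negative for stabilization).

Each CN⁻ contributes -1; 6 × (-1) = -6. With overall charge -4, Co is in the +2 oxidation state.
Group 9 minus oxidation state +2 gives a d⁷ configuration for Co²⁺.
Configuration: t₂g⁶ eg¹.
The orbital stabilization is -1.8Δₒ = -1.8 × 26000 = -46800 cm⁻¹.
Pairing penalty: 3 pairs vs 2 in the high-spin reference → 1 extra × P = 22840 cm⁻¹.
Net CFSE = -46800 + 22840 = -23960 cm⁻¹.

-23960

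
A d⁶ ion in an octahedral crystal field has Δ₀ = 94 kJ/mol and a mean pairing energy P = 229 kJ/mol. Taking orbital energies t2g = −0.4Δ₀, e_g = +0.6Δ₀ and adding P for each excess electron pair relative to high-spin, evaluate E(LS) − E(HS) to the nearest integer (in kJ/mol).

270

High-spin: t2g^4 e_g^2, CFSE = -0.4Δ₀ = -38 kJ/mol.
Low-spin t2g^6 e_g^0 gives -2.4Δ₀ = -226 kJ/mol, but forming 2 extra pairs costs 2P = 458 kJ/mol, so E(LS) = -226 + 458 = 232 kJ/mol.
Thus E(LS) − E(HS) = 270 kJ/mol.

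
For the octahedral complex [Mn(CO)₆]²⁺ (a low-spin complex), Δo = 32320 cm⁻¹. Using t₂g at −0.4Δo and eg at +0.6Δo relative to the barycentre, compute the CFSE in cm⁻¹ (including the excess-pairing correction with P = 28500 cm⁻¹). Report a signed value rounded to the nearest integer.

CO is neutral, so the +2 overall charge sits on Mn: oxidation state +2.
Mn sits in group 7; removing 2 electrons leaves Mn²⁺ with 7 − 2 = 5 d electrons.
The d⁵ electrons fill as t₂g⁵ eg⁰.
CFSE(orbital) = 5×(-0.4Δo) + 0×(0.6Δo) = -2.0Δo; with Δo = 32320 cm⁻¹ that is -64640 cm⁻¹.
Pairing penalty: 2 pairs vs 0 in the high-spin reference → 2 extra × P = 57000 cm⁻¹.
Overall CFSE = -64640 + 57000 = -7640 cm⁻¹.

-7640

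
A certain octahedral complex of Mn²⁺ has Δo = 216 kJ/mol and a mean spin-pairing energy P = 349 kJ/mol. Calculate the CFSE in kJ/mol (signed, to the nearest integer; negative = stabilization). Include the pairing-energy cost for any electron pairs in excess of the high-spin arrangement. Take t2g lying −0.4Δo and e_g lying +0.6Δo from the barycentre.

0

Group 7 minus oxidation state +2 gives a d⁵ configuration for Mn²⁺.
Since Δo = 216 kJ/mol < P = 349 kJ/mol, the complex adopts the high-spin configuration.
Configuration: t2g^3 e_g^2.
Orbital CFSE = 0.0Δo = 0.0 × 216 = 0 kJ/mol.
High-spin has no excess pairs, so no pairing correction applies.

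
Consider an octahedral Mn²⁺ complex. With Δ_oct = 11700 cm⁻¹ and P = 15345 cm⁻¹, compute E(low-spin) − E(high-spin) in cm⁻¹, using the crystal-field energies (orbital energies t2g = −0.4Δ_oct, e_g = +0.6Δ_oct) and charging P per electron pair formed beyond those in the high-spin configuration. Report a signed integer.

7290

Group 7 minus oxidation state +2 gives a d⁵ configuration for Mn²⁺.
High-spin: t2g^3 e_g^2, CFSE = 0.0Δ_oct = 0 cm⁻¹.
For low-spin the configuration is t2g^5 e_g^0: orbital energy -2.0 × 11700 = -23400 cm⁻¹, and 2 additional pairs relative to high-spin add 30690 cm⁻¹, giving 7290 cm⁻¹.
E(LS) − E(HS) = 7290 − (0) = 7290 cm⁻¹.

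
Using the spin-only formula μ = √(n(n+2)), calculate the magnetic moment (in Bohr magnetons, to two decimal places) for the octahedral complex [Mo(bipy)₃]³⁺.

3.87 Bohr magnetons

bipy is neutral, so the +3 overall charge sits on Mo: oxidation state +3.
Group 6 minus oxidation state +3 gives a d³ configuration for Mo³⁺.
For octahedral d³ the high- and low-spin configurations coincide.
Configuration: t₂g³ eg⁰ → 3 unpaired electrons.
μ(spin-only) = √[3(3+2)] = √15 ≈ 3.87 Bohr magnetons.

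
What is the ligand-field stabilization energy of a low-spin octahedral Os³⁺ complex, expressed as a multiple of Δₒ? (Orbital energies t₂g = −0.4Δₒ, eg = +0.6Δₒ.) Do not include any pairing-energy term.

-2.0 Δₒ

Os sits in group 8; removing 3 electrons leaves Os³⁺ with 8 − 3 = 5 d electrons.
Configuration: t₂g⁵ eg⁰.
CFSE = 5(-0.4Δₒ) + 0(0.6Δₒ) = -2.0Δₒ + 0.0Δₒ = -2.0Δₒ.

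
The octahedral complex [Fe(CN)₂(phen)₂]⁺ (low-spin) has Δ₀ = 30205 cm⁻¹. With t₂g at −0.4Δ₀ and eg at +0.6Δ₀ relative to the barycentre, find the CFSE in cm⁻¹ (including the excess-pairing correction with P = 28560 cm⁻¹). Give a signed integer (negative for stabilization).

Ligand charges: 2×(-1) from CN⁻ and 2×(+0) from phen sum to -2; with overall charge +1, Fe is +3.
Fe³⁺: group 8, so d-count = 8 − 3 = 5.
The d⁵ electrons fill as t₂g⁵ eg⁰.
CFSE(orbital) = 5×(-0.4Δ₀) + 0×(0.6Δ₀) = -2.0Δ₀; with Δ₀ = 30205 cm⁻¹ that is -60410 cm⁻¹.
High-spin d⁵ would be t₂g³ eg² with 0 pairs; low-spin has 2, so 2 excess pairs cost +2P = +57120 cm⁻¹.
Overall CFSE = -60410 + 57120 = -3290 cm⁻¹.

-3290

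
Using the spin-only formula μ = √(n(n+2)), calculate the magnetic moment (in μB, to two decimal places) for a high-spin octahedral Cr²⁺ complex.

Group 6 minus oxidation state +2 gives a d⁴ configuration for Cr²⁺.
Configuration: t₂g³ eg¹ → 4 unpaired electrons.
μ(spin-only) = √[4(4+2)] = √24 ≈ 4.90 μB.

4.90 μB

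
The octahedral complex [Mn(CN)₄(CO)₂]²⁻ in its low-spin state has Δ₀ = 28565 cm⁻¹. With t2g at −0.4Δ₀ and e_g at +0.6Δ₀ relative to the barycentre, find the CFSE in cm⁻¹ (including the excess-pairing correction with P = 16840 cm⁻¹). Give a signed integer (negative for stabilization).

Ligand charges: 4×(-1) from CN⁻ and 2×(+0) from CO sum to -4; with overall charge -2, Mn is +2.
Mn sits in group 7; removing 2 electrons leaves Mn²⁺ with 7 − 2 = 5 d electrons.
Electron filling gives t2g^5 e_g^0.
The orbital stabilization is -2.0Δ₀ = -2.0 × 28565 = -57130 cm⁻¹.
Relative to high-spin t2g^3 e_g^2 (0 paired), the low-spin configuration has 2 additional pairs, contributing +2 × 16840 = +33680 cm⁻¹.
Combining: -57130 + 33680 = -23450 cm⁻¹.

-23450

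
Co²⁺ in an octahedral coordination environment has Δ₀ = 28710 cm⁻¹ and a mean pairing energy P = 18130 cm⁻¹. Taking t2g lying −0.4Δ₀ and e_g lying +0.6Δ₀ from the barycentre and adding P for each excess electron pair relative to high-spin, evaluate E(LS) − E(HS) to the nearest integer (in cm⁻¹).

-10580

Co is in group 9, so Co²⁺ is d⁷ (9 − 2 = 7).
In the high-spin limit (t2g^5 e_g^2) the orbital term is -0.8Δ₀ = -22968 cm⁻¹, with no excess pairing.
Low-spin t2g^6 e_g^1 gives -1.8Δ₀ = -51678 cm⁻¹, but forming 1 extra pair costs 1P = 18130 cm⁻¹, so E(LS) = -51678 + 18130 = -33548 cm⁻¹.
The difference is -33548 − (-22968) = -10580 cm⁻¹, so low-spin lies lower.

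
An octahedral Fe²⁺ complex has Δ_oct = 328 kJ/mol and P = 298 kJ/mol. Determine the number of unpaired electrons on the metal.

0

Fe is in group 8, so Fe²⁺ is d⁶ (8 − 2 = 6).
With Δ_oct > P the complex is low-spin.
Filling d⁶ accordingly: t₂g⁶ eg⁰.
Unpaired electrons: 0.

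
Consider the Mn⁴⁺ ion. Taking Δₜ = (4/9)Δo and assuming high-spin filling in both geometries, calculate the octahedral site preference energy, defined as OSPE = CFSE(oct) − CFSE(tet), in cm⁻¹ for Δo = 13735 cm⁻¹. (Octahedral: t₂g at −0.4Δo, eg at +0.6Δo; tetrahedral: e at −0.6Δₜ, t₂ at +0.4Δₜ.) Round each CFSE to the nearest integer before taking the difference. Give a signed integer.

Mn sits in group 7; removing 4 electrons leaves Mn⁴⁺ with 7 − 4 = 3 d electrons.
Octahedral high-spin t₂g³ eg⁰: CFSE = -1.2 × 13735 = -16482 cm⁻¹.
Tetrahedral: e² t₂¹, CFSE = 2(−0.6) + 1(+0.4) = -0.8Δₜ = -0.8 × (4/9) × 13735 = -4884 cm⁻¹.
Subtracting, OSPE = -16482 − (-4884) = -11598 cm⁻¹.

-11598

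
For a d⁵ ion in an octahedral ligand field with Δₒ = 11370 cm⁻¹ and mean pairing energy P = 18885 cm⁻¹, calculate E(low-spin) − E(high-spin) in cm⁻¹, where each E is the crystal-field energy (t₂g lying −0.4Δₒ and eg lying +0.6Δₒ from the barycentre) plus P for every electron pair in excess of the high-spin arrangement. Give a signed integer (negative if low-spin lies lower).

High-spin d⁵ fills as t₂g³ eg² with CFSE 3(−0.4) + 2(+0.6) = 0.0Δₒ = 0 cm⁻¹.
Low-spin t₂g⁵ eg⁰ gives -2.0Δₒ = -22740 cm⁻¹, but forming 2 extra pairs costs 2P = 37770 cm⁻¹, so E(LS) = -22740 + 37770 = 15030 cm⁻¹.
E(LS) − E(HS) = 15030 − (0) = 15030 cm⁻¹.

15030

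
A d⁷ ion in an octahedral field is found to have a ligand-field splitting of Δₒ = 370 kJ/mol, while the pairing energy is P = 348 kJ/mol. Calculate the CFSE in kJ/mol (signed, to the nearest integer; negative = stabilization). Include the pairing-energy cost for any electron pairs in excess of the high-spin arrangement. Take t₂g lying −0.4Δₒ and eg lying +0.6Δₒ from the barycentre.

Here Δₒ > P (370 > 348), so the low-spin state is favoured.
Filling d⁷ accordingly: t₂g⁶ eg¹.
Orbital CFSE = -1.8Δₒ = -1.8 × 370 = -666 kJ/mol.
Excess pairs vs high-spin: 3 − 2 = 1; pairing cost = +348 kJ/mol.
Net CFSE = -666 + 348 = -318 kJ/mol.

-318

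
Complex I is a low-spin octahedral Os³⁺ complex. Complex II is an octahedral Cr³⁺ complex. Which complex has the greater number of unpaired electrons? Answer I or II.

II

I: Os sits in group 8; removing 3 electrons leaves Os³⁺ with 8 − 3 = 5 d electrons; t₂g⁵ eg⁰ → 1 unpaired.
II: Cr is in group 6, so Cr³⁺ is d³ (6 − 3 = 3); For octahedral d³ the high- and low-spin configurations coincide; t₂g³ eg⁰ → 3 unpaired.
So II has more unpaired electrons.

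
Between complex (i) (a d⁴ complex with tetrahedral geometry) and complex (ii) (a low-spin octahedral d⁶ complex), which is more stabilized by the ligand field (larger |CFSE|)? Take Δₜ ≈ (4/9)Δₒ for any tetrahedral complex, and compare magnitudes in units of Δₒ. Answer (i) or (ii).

(ii)

(i): With tetrahedral geometry the complex is necessarily high-spin; e^2 t2^2, CFSE = -0.4Δₜ ≈ -0.18Δₒ.
(ii): t2g^6 e_g^0, CFSE = -2.4Δₒ.
So (ii) has the larger |CFSE|.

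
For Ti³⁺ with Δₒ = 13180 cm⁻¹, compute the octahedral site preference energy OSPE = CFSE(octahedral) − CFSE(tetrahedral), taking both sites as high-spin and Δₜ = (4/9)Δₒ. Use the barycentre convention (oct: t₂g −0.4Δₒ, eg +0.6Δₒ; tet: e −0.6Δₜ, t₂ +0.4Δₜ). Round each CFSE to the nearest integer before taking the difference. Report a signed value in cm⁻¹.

Ti is in group 4, so Ti³⁺ is d¹ (4 − 3 = 1).
In an octahedral site d¹ (HS) is t₂g¹ eg⁰, giving CFSE(oct) = -0.4Δₒ = -5272 cm⁻¹.
Tetrahedral: e¹ t₂⁰, CFSE = 1(−0.6) + 0(+0.4) = -0.6Δₜ = -0.6 × (4/9) × 13180 = -3515 cm⁻¹.
OSPE = CFSE(oct) − CFSE(tet) = -5272 − (-3515) = -1757 cm⁻¹.

-1757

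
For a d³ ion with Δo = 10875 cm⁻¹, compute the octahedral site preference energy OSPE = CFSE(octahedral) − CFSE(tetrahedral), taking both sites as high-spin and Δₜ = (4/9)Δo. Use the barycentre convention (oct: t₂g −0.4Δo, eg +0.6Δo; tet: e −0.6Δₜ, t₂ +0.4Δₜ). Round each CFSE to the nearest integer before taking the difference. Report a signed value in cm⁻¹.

-9183

Octahedral high-spin t2g^3 e_g^0: CFSE = -1.2 × 10875 = -13050 cm⁻¹.
Tetrahedral: e^2 t2^1, CFSE = 2(−0.6) + 1(+0.4) = -0.8Δₜ = -0.8 × (4/9) × 10875 = -3867 cm⁻¹.
OSPE = -13050 − (-3867) = -9183 cm⁻¹.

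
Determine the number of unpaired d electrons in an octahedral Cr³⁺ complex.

3

Cr sits in group 6; removing 3 electrons leaves Cr³⁺ with 6 − 3 = 3 d electrons.
Configuration: t₂g³ eg⁰, giving 3 unpaired electrons.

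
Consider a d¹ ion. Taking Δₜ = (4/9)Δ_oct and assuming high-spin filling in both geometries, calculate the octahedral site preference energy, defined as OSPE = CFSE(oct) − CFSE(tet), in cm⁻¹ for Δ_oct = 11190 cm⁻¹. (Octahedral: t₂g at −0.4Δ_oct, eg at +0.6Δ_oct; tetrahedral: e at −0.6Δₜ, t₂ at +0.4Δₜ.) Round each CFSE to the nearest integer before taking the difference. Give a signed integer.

In an octahedral site d¹ (HS) is t₂g¹ eg⁰, giving CFSE(oct) = -0.4Δ_oct = -4476 cm⁻¹.
Tetrahedral: e¹ t₂⁰, CFSE = 1(−0.6) + 0(+0.4) = -0.6Δₜ = -0.6 × (4/9) × 11190 = -2984 cm⁻¹.
Subtracting, OSPE = -4476 − (-2984) = -1492 cm⁻¹.

-1492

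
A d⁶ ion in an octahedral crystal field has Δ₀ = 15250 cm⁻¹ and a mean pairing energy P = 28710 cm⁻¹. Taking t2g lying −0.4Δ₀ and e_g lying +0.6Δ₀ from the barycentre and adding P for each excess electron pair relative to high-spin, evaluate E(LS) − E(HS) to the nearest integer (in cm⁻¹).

26920

High-spin: t2g^4 e_g^2, CFSE = -0.4Δ₀ = -6100 cm⁻¹.
Low-spin: t2g^6 e_g^0, orbital CFSE = -2.4Δ₀ = -36600 cm⁻¹; plus 2 excess pairs × P = +57420 cm⁻¹; total 20820 cm⁻¹.
E(LS) − E(HS) = 20820 − (-6100) = 26920 cm⁻¹.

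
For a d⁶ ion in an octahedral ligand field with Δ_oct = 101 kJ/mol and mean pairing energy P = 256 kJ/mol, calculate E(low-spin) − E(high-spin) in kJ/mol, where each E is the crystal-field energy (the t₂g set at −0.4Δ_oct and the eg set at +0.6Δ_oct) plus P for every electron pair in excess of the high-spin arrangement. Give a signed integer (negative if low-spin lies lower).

310

High-spin d⁶ fills as t₂g⁴ eg² with CFSE 4(−0.4) + 2(+0.6) = -0.4Δ_oct = -40 kJ/mol.
For low-spin the configuration is t₂g⁶ eg⁰: orbital energy -2.4 × 101 = -242 kJ/mol, and 2 additional pairs relative to high-spin add 512 kJ/mol, giving 270 kJ/mol.
Thus E(LS) − E(HS) = 310 kJ/mol.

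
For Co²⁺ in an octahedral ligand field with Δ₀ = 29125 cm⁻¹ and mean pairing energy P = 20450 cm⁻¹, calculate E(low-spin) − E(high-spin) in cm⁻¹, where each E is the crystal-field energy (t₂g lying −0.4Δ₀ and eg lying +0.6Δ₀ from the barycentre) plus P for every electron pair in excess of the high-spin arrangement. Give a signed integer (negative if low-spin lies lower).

Co sits in group 9; removing 2 electrons leaves Co²⁺ with 9 − 2 = 7 d electrons.
High-spin: t₂g⁵ eg², CFSE = -0.8Δ₀ = -23300 cm⁻¹.
Low-spin: t₂g⁶ eg¹, orbital CFSE = -1.8Δ₀ = -52425 cm⁻¹; plus 1 excess pair × P = +20450 cm⁻¹; total -31975 cm⁻¹.
The difference is -31975 − (-23300) = -8675 cm⁻¹, so low-spin lies lower.

-8675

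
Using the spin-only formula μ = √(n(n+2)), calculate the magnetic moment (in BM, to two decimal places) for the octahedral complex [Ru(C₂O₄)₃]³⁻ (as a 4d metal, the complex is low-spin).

1.73 BM

Each C₂O₄²⁻ contributes -2; 3 × (-2) = -6. With overall charge -3, Ru is in the +3 oxidation state.
Group 8 minus oxidation state +3 gives a d⁵ configuration for Ru³⁺.
Configuration: t₂g⁵ eg⁰ → 1 unpaired electron.
μ(spin-only) = √[1(1+2)] = √3 ≈ 1.73 BM.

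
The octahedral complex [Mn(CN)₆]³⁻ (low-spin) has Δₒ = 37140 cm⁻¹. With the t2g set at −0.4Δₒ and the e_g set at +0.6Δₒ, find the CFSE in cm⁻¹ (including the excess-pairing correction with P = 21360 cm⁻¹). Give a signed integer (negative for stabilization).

Each CN⁻ contributes -1; 6 × (-1) = -6. With overall charge -3, Mn is in the +3 oxidation state.
Mn is in group 7, so Mn³⁺ is d⁴ (7 − 3 = 4).
Configuration: t2g^4 e_g^0.
Orbital CFSE = 4(-0.4) + 0(0.6) = -1.6Δₒ = -1.6 × 37140 = -59424 cm⁻¹.
High-spin d⁴ would be t2g^3 e_g^1 with 0 pairs; low-spin has 1, so 1 excess pair costs +1P = +21360 cm⁻¹.
Combining: -59424 + 21360 = -38064 cm⁻¹.

-38064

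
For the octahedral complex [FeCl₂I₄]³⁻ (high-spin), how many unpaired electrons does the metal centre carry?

Ligand charges: 2×(-1) from Cl⁻ and 4×(-1) from I⁻ sum to -6; with overall charge -3, Fe is +3.
Fe is in group 8, so Fe³⁺ is d⁵ (8 − 3 = 5).
Configuration: t2g^3 e_g^2, giving 5 unpaired electrons.

5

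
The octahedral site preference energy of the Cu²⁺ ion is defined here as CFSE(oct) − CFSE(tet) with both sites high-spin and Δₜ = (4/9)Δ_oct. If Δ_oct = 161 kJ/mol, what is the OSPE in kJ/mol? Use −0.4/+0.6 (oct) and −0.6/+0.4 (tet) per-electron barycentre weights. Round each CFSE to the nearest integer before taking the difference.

Cu²⁺: group 11, so d-count = 11 − 2 = 9.
Octahedral (high-spin): t₂g⁶ eg³, CFSE = 6(−0.4) + 3(+0.6) = -0.6Δ_oct = -0.6 × 161 = -97 kJ/mol.
In a tetrahedral site the filling is e⁴ t₂⁵: CFSE(tet) = -0.4Δₜ = -0.4 × (4/9)(161) = -29 kJ/mol.
Subtracting, OSPE = -97 − (-29) = -68 kJ/mol.

-68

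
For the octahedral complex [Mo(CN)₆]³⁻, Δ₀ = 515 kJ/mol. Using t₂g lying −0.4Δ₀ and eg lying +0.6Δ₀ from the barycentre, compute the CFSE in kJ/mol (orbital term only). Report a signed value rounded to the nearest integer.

-618

Each CN⁻ contributes -1; 6 × (-1) = -6. With overall charge -3, Mo is in the +3 oxidation state.
Mo is in group 6, so Mo³⁺ is d³ (6 − 3 = 3).
Electron filling gives t₂g³ eg⁰.
Orbital CFSE = 3(-0.4) + 0(0.6) = -1.2Δ₀ = -1.2 × 515 = -618 kJ/mol.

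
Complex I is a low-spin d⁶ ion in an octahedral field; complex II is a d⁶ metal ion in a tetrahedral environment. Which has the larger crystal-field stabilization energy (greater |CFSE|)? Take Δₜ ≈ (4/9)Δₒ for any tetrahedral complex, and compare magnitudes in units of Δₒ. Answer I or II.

I

I: t₂g⁶ eg⁰, CFSE = -2.4Δₒ.
II: With tetrahedral geometry the complex is necessarily high-spin; e³ t₂³, CFSE = -0.6Δₜ ≈ -0.27Δₒ.
So I has the larger |CFSE|.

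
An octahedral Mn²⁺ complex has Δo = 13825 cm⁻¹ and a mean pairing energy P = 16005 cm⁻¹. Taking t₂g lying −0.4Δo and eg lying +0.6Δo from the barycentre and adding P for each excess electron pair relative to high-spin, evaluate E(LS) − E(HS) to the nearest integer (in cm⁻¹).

Mn²⁺: group 7, so d-count = 7 − 2 = 5.
High-spin: t₂g³ eg², CFSE = 0.0Δo = 0 cm⁻¹.
Low-spin t₂g⁵ eg⁰ gives -2.0Δo = -27650 cm⁻¹, but forming 2 extra pairs costs 2P = 32010 cm⁻¹, so E(LS) = -27650 + 32010 = 4360 cm⁻¹.
E(LS) − E(HS) = 4360 − (0) = 4360 cm⁻¹.

4360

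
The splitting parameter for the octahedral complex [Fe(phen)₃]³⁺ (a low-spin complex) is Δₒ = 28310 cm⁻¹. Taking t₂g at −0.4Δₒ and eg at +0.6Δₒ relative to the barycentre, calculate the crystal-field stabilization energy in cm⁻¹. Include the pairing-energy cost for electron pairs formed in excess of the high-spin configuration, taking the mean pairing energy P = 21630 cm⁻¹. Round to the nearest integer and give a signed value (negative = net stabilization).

-13360

phen is neutral, so the +3 overall charge sits on Fe: oxidation state +3.
Fe is in group 8, so Fe³⁺ is d⁵ (8 − 3 = 5).
The d⁵ electrons fill as t₂g⁵ eg⁰.
The orbital stabilization is -2.0Δₒ = -2.0 × 28310 = -56620 cm⁻¹.
Relative to high-spin t₂g³ eg² (0 paired), the low-spin configuration has 2 additional pairs, contributing +2 × 21630 = +43260 cm⁻¹.
Combining: -56620 + 43260 = -13360 cm⁻¹.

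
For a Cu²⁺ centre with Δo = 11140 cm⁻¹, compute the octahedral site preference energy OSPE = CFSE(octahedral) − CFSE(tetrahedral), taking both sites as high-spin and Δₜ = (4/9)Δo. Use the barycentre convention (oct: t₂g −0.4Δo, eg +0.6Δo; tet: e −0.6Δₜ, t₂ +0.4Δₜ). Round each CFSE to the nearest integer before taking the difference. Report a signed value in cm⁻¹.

Cu²⁺: group 11, so d-count = 11 − 2 = 9.
Octahedral high-spin t₂g⁶ eg³: CFSE = -0.6 × 11140 = -6684 cm⁻¹.
In a tetrahedral site the filling is e⁴ t₂⁵: CFSE(tet) = -0.4Δₜ = -0.4 × (4/9)(11140) = -1980 cm⁻¹.
Subtracting, OSPE = -6684 − (-1980) = -4704 cm⁻¹.

-4704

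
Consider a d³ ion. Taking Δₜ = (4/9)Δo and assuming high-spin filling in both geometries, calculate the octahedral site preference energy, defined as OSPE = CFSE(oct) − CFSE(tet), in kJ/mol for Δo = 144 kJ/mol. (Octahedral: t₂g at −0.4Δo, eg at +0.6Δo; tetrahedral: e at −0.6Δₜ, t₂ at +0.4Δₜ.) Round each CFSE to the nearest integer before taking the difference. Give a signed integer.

-122

Octahedral high-spin t₂g³ eg⁰: CFSE = -1.2 × 144 = -173 kJ/mol.
Tetrahedral: e² t₂¹, CFSE = 2(−0.6) + 1(+0.4) = -0.8Δₜ = -0.8 × (4/9) × 144 = -51 kJ/mol.
OSPE = CFSE(oct) − CFSE(tet) = -173 − (-51) = -122 kJ/mol.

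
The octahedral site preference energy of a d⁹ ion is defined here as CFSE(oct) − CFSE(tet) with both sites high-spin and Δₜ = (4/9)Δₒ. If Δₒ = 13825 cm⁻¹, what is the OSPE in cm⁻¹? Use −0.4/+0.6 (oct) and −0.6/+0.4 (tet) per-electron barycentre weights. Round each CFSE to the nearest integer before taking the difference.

Octahedral high-spin t2g^6 e_g^3: CFSE = -0.6 × 13825 = -8295 cm⁻¹.
In a tetrahedral site the filling is e^4 t2^5: CFSE(tet) = -0.4Δₜ = -0.4 × (4/9)(13825) = -2458 cm⁻¹.
OSPE = -8295 − (-2458) = -5837 cm⁻¹.

-5837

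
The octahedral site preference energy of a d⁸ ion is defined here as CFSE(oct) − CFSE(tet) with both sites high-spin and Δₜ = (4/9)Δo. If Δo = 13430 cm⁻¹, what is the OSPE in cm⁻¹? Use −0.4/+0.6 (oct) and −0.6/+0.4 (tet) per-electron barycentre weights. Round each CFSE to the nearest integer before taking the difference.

-11341

In an octahedral site d⁸ (HS) is t2g^6 e_g^2, giving CFSE(oct) = -1.2Δo = -16116 cm⁻¹.
Tetrahedral: e^4 t2^4, CFSE = 4(−0.6) + 4(+0.4) = -0.8Δₜ = -0.8 × (4/9) × 13430 = -4775 cm⁻¹.
Subtracting, OSPE = -16116 − (-4775) = -11341 cm⁻¹.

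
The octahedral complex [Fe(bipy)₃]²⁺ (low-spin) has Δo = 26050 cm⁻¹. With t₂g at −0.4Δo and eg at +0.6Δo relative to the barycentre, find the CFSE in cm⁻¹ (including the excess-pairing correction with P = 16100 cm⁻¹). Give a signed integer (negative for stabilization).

bipy is neutral, so the +2 overall charge sits on Fe: oxidation state +2.
Group 8 minus oxidation state +2 gives a d⁶ configuration for Fe²⁺.
The d⁶ electrons fill as t₂g⁶ eg⁰.
The orbital stabilization is -2.4Δo = -2.4 × 26050 = -62520 cm⁻¹.
Relative to high-spin t₂g⁴ eg² (1 paired), the low-spin configuration has 2 additional pairs, contributing +2 × 16100 = +32200 cm⁻¹.
Net CFSE = -62520 + 32200 = -30320 cm⁻¹.

-30320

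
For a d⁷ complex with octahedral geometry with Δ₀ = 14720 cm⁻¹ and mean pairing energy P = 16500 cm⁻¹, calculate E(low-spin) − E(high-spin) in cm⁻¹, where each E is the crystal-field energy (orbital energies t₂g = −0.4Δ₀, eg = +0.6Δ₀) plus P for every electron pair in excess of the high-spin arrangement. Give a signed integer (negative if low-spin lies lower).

In the high-spin limit (t₂g⁵ eg²) the orbital term is -0.8Δ₀ = -11776 cm⁻¹, with no excess pairing.
For low-spin the configuration is t₂g⁶ eg¹: orbital energy -1.8 × 14720 = -26496 cm⁻¹, and 1 additional pair relative to high-spin adds 16500 cm⁻¹, giving -9996 cm⁻¹.
The difference is -9996 − (-11776) = 1780 cm⁻¹, so high-spin lies lower.

1780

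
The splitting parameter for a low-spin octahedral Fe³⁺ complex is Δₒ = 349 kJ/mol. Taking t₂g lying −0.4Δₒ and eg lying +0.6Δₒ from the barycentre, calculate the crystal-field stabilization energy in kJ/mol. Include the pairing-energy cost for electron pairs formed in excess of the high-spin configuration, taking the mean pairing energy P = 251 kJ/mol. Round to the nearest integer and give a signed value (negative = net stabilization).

Fe is in group 8, so Fe³⁺ is d⁵ (8 − 3 = 5).
The d⁵ electrons fill as t₂g⁵ eg⁰.
CFSE(orbital) = 5×(-0.4Δₒ) + 0×(0.6Δₒ) = -2.0Δₒ; with Δₒ = 349 kJ/mol that is -698 kJ/mol.
High-spin d⁵ would be t₂g³ eg² with 0 pairs; low-spin has 2, so 2 excess pairs cost +2P = +502 kJ/mol.
Net CFSE = -698 + 502 = -196 kJ/mol.

-196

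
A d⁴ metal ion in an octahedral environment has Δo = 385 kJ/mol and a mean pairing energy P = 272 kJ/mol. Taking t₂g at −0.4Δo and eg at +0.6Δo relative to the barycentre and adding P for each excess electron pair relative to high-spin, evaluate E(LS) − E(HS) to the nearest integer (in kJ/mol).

-113

In the high-spin limit (t₂g³ eg¹) the orbital term is -0.6Δo = -231 kJ/mol, with no excess pairing.
For low-spin the configuration is t₂g⁴ eg⁰: orbital energy -1.6 × 385 = -616 kJ/mol, and 1 additional pair relative to high-spin adds 272 kJ/mol, giving -344 kJ/mol.
The difference is -344 − (-231) = -113 kJ/mol, so low-spin lies lower.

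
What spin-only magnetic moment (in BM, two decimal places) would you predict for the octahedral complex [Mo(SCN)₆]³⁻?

Each SCN⁻ contributes -1; 6 × (-1) = -6. With overall charge -3, Mo is in the +3 oxidation state.
Group 6 minus oxidation state +3 gives a d³ configuration for Mo³⁺.
Configuration: t₂g³ eg⁰ → 3 unpaired electrons.
μ(spin-only) = √[3(3+2)] = √15 ≈ 3.87 BM.

3.87 BM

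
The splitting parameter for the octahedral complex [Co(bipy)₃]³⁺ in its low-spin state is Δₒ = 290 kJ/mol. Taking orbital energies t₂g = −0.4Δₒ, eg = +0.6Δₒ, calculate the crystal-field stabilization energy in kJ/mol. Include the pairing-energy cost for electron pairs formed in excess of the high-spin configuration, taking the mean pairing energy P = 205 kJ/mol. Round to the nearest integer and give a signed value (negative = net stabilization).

bipy is neutral, so the +3 overall charge sits on Co: oxidation state +3.
Co is in group 9, so Co³⁺ is d⁶ (9 − 3 = 6).
Electron filling gives t₂g⁶ eg⁰.
CFSE(orbital) = 6×(-0.4Δₒ) + 0×(0.6Δₒ) = -2.4Δₒ; with Δₒ = 290 kJ/mol that is -696 kJ/mol.
Relative to high-spin t₂g⁴ eg² (1 paired), the low-spin configuration has 2 additional pairs, contributing +2 × 205 = +410 kJ/mol.
Combining: -696 + 410 = -286 kJ/mol.

-286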